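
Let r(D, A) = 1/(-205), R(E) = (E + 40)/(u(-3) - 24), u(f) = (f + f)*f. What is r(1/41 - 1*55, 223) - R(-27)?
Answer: 2659/1230 ≈ 2.1618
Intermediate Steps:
u(f) = 2*f**2 (u(f) = (2*f)*f = 2*f**2)
R(E) = -20/3 - E/6 (R(E) = (E + 40)/(2*(-3)**2 - 24) = (40 + E)/(2*9 - 24) = (40 + E)/(18 - 24) = (40 + E)/(-6) = (40 + E)*(-1/6) = -20/3 - E/6)
r(D, A) = -1/205
r(1/41 - 1*55, 223) - R(-27) = -1/205 - (-20/3 - 1/6*(-27)) = -1/205 - (-20/3 + 9/2) = -1/205 - 1*(-13/6) = -1/205 + 13/6 = 2659/1230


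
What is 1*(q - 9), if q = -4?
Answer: -13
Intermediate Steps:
1*(q - 9) = 1*(-4 - 9) = 1*(-13) = -13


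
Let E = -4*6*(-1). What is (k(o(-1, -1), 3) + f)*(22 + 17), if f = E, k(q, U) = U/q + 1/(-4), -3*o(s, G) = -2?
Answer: 4407/4 ≈ 1101.8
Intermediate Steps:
o(s, G) = ⅔ (o(s, G) = -⅓*(-2) = ⅔)
k(q, U) = -¼ + U/q (k(q, U) = U/q + 1*(-¼) = U/q - ¼ = -¼ + U/q)
E = 24 (E = -24*(-1) = 24)
f = 24
(k(o(-1, -1), 3) + f)*(22 + 17) = ((3 - ¼*⅔)/(⅔) + 24)*(22 + 17) = (3*(3 - ⅙)/2 + 24)*39 = ((3/2)*(17/6) + 24)*39 = (17/4 + 24)*39 = (113/4)*39 = 4407/4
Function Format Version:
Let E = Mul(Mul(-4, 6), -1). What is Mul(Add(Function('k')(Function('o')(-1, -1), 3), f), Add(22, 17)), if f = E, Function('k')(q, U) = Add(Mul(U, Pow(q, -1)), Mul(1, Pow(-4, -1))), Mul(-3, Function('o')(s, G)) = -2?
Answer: Rational(4407, 4) ≈ 1101.8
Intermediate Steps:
Function('o')(s, G) = Rational(2, 3) (Function('o')(s, G) = Mul(Rational(-1, 3), -2) = Rational(2, 3))
Function('k')(q, U) = Add(Rational(-1, 4), Mul(U, Pow(q, -1))) (Function('k')(q, U) = Add(Mul(U, Pow(q, -1)), Mul(1, Rational(-1, 4))) = Add(Mul(U, Pow(q, -1)), Rational(-1, 4)) = Add(Rational(-1, 4), Mul(U, Pow(q, -1))))
E = 24 (E = Mul(-24, -1) = 24)
f = 24
Mul(Add(Function('k')(Function('o')(-1, -1), 3), f), Add(22, 17)) = Mul(Add(Mul(Pow(Rational(2, 3), -1), Add(3, Mul(Rational(-1, 4), Rational(2, 3)))), 24), Add(22, 17)) = Mul(Add(Mul(Rational(3, 2), Add(3, Rational(-1, 6))), 24), 39) = Mul(Add(Mul(Rational(3, 2), Rational(17, 6)), 24), 39) = Mul(Add(Rational(17, 4), 24), 39) = Mul(Rational(113, 4), 39) = Rational(4407, 4)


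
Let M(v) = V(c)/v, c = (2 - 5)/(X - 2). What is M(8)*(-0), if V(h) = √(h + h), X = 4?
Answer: 0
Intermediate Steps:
c = -3/2 (c = (2 - 5)/(4 - 2) = -3/2 ≈ -1.5000)
V(h) = √2*√h (V(h) = √(2*h) = √2*√h)
M(v) = I*√3/v (M(v) = (√2*√(-3/2))/v = (√2*(I*√6/2))/v = (I*√3)/v = I*√3/v)
M(8)*(-0) = (I*√3/8)*(-0) = (I*√3*(⅛))*(-3*0) = (I*√3/8)*0 = 0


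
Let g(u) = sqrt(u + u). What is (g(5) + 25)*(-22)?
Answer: -550 - 22*sqrt(10) ≈ -619.57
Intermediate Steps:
g(u) = sqrt(2)*sqrt(u) (g(u) = sqrt(2*u) = sqrt(2)*sqrt(u))
(g(5) + 25)*(-22) = (sqrt(2)*sqrt(5) + 25)*(-22) = (sqrt(10) + 25)*(-22) = (25 + sqrt(10))*(-22) = -550 - 22*sqrt(10)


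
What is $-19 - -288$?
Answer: $269$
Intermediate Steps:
$-19 - -288 = -19 + 288 = 269$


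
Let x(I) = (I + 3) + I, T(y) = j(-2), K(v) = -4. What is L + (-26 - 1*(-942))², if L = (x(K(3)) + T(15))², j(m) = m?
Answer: 839105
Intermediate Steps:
T(y) = -2
x(I) = 3 + 2*I (x(I) = (3 + I) + I = 3 + 2*I)
L = 49 (L = ((3 + 2*(-4)) - 2)² = ((3 - 8) - 2)² = (-5 - 2)² = (-7)² = 49)
L + (-26 - 1*(-942))² = 49 + (-26 - 1*(-942))² = 49 + (-26 + 942)² = 49 + 916² = 49 + 839056 = 839105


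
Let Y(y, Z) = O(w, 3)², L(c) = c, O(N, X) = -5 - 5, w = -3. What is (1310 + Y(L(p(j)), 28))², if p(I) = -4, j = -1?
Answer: 1988100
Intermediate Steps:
O(N, X) = -10
Y(y, Z) = 100 (Y(y, Z) = (-10)² = 100)
(1310 + Y(L(p(j)), 28))² = (1310 + 100)² = 1410² = 1988100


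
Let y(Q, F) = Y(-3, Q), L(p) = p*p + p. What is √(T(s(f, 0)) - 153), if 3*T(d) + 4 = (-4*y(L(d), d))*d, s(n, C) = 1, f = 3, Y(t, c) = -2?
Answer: I*√1365/3 ≈ 12.315*I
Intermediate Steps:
L(p) = p + p² (L(p) = p² + p = p + p²)
y(Q, F) = -2
T(d) = -4/3 + 8*d/3 (T(d) = -4/3 + ((-4*(-2))*d)/3 = -4/3 + (8*d)/3 = -4/3 + 8*d/3)
√(T(s(f, 0)) - 153) = √((-4/3 + (8/3)*1) - 153) = √((-4/3 + 8/3) - 153) = √(4/3 - 153) = √(-455/3) = I*√1365/3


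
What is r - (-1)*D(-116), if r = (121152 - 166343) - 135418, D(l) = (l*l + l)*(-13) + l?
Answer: -354145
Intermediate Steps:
D(l) = -13*l² - 12*l (D(l) = (l² + l)*(-13) + l = (l + l²)*(-13) + l = (-13*l - 13*l²) + l = -13*l² - 12*l)
r = -180609 (r = -45191 - 135418 = -180609)
r - (-1)*D(-116) = -180609 - (-1)*(-1*(-116)*(12 + 13*(-116))) = -180609 - (-1)*(-1*(-116)*(12 - 1508)) = -180609 - (-1)*(-1*(-116)*(-1496)) = -180609 - (-1)*(-173536) = -180609 - 1*173536 = -180609 - 173536 = -354145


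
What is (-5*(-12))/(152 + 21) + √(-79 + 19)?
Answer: 60/173 + 2*I*√15 ≈ 0.34682 + 7.746*I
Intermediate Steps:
(-5*(-12))/(152 + 21) + √(-79 + 19) = 60/173 + √(-60) = (1/173)*60 + 2*I*√15 = 60/173 + 2*I*√15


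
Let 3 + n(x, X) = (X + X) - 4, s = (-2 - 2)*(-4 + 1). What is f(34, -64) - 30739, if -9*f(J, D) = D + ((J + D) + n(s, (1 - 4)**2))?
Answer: -276568/9 ≈ -30730.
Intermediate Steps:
s = 12 (s = -4*(-3) = 12)
n(x, X) = -7 + 2*X (n(x, X) = -3 + ((X + X) - 4) = -3 + (2*X - 4) = -3 + (-4 + 2*X) = -7 + 2*X)
f(J, D) = -11/9 - 2*D/9 - J/9 (f(J, D) = -(D + ((J + D) + (-7 + 2*(1 - 4)**2)))/9 = -(D + ((D + J) + (-7 + 2*(-3)**2)))/9 = -(D + ((D + J) + (-7 + 2*9)))/9 = -(D + ((D + J) + (-7 + 18)))/9 = -(D + ((D + J) + 11))/9 = -(D + (11 + D + J))/9 = -(11 + J + 2*D)/9 = -11/9 - 2*D/9 - J/9)
f(34, -64) - 30739 = (-11/9 - 2/9*(-64) - 1/9*34) - 30739 = (-11/9 + 128/9 - 34/9) - 30739 = 83/9 - 30739 = -276568/9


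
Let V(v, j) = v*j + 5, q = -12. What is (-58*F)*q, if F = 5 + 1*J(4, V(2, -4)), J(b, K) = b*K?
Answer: -4872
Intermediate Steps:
V(v, j) = 5 + j*v (V(v, j) = j*v + 5 = 5 + j*v)
J(b, K) = K*b
F = -7 (F = 5 + 1*((5 - 4*2)*4) = 5 + 1*((5 - 8)*4) = 5 + 1*(-3*4) = 5 + 1*(-12) = 5 - 12 = -7)
(-58*F)*q = -58*(-7)*(-12) = 406*(-12) = -4872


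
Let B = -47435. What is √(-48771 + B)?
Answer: I*√96206 ≈ 310.17*I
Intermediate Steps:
√(-48771 + B) = √(-48771 - 47435) = √(-96206) = I*√96206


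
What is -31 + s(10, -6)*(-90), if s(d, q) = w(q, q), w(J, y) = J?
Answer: 509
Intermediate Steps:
s(d, q) = q
-31 + s(10, -6)*(-90) = -31 - 6*(-90) = -31 + 540 = 509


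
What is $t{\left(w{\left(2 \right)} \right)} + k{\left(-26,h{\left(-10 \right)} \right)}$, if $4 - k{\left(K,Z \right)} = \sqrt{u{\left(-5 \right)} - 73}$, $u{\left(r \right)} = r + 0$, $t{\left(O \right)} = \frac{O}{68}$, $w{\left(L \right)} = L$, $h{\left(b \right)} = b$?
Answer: $\frac{137}{34} - i \sqrt{78} \approx 4.0294 - 8.8318 i$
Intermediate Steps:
$t{\left(O \right)} = \frac{O}{68}$ ($t{\left(O \right)} = O \frac{1}{68} = \frac{O}{68}$)
$u{\left(r \right)} = r$
$k{\left(K,Z \right)} = 4 - i \sqrt{78}$ ($k{\left(K,Z \right)} = 4 - \sqrt{-5 - 73} = 4 - \sqrt{-78} = 4 - i \sqrt{78}$)
$t{\left(w{\left(2 \right)} \right)} + k{\left(-26,h{\left(-10 \right)} \right)} = \frac{1}{68} \cdot 2 + \left(4 - i \sqrt{78}\right) = \frac{1}{34} + \left(4 - i \sqrt{78}\right) = \frac{137}{34} - i \sqrt{78}$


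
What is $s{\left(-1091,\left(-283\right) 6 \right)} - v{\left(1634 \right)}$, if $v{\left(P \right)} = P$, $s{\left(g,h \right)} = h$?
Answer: $-3332$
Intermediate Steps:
$s{\left(-1091,\left(-283\right) 6 \right)} - v{\left(1634 \right)} = \left(-283\right) 6 - 1634 = -1698 - 1634 = -3332$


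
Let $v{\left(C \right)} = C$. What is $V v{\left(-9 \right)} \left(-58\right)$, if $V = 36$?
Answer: $18792$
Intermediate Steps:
$V v{\left(-9 \right)} \left(-58\right) = 36 \left(-9\right) \left(-58\right) = \left(-324\right) \left(-58\right) = 18792$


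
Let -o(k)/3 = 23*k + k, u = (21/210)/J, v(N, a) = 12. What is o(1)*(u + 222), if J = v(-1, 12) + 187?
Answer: -15904116/995 ≈ -15984.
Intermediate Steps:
J = 199 (J = 12 + 187 = 199)
u = 1/1990 (u = (21/210)/199 = (21*(1/210))*(1/199) = (⅒)*(1/199) = 1/1990 ≈ 0.00050251)
o(k) = -72*k (o(k) = -3*(23*k + k) = -72*k)
o(1)*(u + 222) = (-72*1)*(1/1990 + 222) = -72*441781/1990 = -15904116/995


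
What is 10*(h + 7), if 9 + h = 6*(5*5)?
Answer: 1480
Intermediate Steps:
h = 141 (h = -9 + 6*(5*5) = -9 + 6*25 = -9 + 150 = 141)
10*(h + 7) = 10*(141 + 7) = 10*148 = 1480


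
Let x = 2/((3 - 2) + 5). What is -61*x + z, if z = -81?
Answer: -304/3 ≈ -101.33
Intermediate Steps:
x = ⅓ (x = 2/(1 + 5) = 2/6 = (⅙)*2 = ⅓ ≈ 0.33333)
-61*x + z = -61*⅓ - 81 = -61/3 - 81 = -304/3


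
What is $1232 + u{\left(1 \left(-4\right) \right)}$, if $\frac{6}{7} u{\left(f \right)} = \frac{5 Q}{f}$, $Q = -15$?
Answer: $\frac{10031}{8} \approx 1253.9$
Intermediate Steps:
$u{\left(f \right)} = - \frac{175}{2 f}$ ($u{\left(f \right)} = \frac{7 \frac{5 \left(-15\right)}{f}}{6} = \frac{7 \left(- \frac{75}{f}\right)}{6} = - \frac{175}{2 f}$)
$1232 + u{\left(1 \left(-4\right) \right)} = 1232 - \frac{175}{2 \cdot 1 \left(-4\right)} = 1232 - \frac{175}{2 \left(-4\right)} = 1232 - - \frac{175}{8} = 1232 + \frac{175}{8} = \frac{10031}{8}$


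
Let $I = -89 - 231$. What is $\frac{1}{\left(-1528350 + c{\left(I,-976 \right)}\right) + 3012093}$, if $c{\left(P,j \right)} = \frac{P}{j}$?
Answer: $\frac{61}{90508343} \approx 6.7397 \cdot 10^{-7}$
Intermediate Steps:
$I = -320$
$\frac{1}{\left(-1528350 + c{\left(I,-976 \right)}\right) + 3012093} = \frac{1}{\left(-1528350 - \frac{320}{-976}\right) + 3012093} = \frac{1}{\left(-1528350 - - \frac{20}{61}\right) + 3012093} = \frac{1}{\left(-1528350 + \frac{20}{61}\right) + 3012093} = \frac{1}{- \frac{93229330}{61} + 3012093} = \frac{1}{\frac{90508343}{61}} = \frac{61}{90508343}$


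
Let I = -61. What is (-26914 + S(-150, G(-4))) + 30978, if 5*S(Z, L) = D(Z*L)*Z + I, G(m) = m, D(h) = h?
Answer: -69741/5 ≈ -13948.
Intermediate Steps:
S(Z, L) = -61/5 + L*Z²/5 (S(Z, L) = ((Z*L)*Z - 61)/5 = ((L*Z)*Z - 61)/5 = (L*Z² - 61)/5 = (-61 + L*Z²)/5 = -61/5 + L*Z²/5)
(-26914 + S(-150, G(-4))) + 30978 = (-26914 + (-61/5 + (⅕)*(-4)*(-150)²)) + 30978 = (-26914 + (-61/5 + (⅕)*(-4)*22500)) + 30978 = (-26914 + (-61/5 - 18000)) + 30978 = (-26914 - 90061/5) + 30978 = -224631/5 + 30978 = -69741/5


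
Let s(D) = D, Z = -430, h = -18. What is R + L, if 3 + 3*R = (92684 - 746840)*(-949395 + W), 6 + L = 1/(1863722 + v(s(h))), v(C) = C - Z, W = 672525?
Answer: 112541604537981223/1864134 ≈ 6.0372e+10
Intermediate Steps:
v(C) = 430 + C (v(C) = C - 1*(-430) = C + 430 = 430 + C)
L = -11184803/1864134 (L = -6 + 1/(1863722 + (430 - 18)) = -6 + 1/(1863722 + 412) = -6 + 1/1864134 = -11184803/1864134 ≈ -6.0000)
R = 60372057239 (R = -1 + ((92684 - 746840)*(-949395 + 672525))/3 = -1 + (-654156*(-276870))/3 = -1 + (⅓)*181116171720 = -1 + 60372057240 = 60372057239)
R + L = 60372057239 - 11184803/1864134 = 112541604537981223/1864134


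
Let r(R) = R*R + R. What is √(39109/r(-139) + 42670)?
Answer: √15701139309918/19182 ≈ 206.57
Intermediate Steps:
r(R) = R + R² (r(R) = R² + R = R + R²)
√(39109/r(-139) + 42670) = √(39109/((-139*(1 - 139))) + 42670) = √(39109/((-139*(-138))) + 42670) = √(39109/19182 + 42670) = √(818535049/19182) = √15701139309918/19182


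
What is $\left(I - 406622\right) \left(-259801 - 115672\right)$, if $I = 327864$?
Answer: $29571502534$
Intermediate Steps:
$\left(I - 406622\right) \left(-259801 - 115672\right) = \left(327864 - 406622\right) \left(-259801 - 115672\right) = \left(-78758\right) \left(-375473\right) = 29571502534$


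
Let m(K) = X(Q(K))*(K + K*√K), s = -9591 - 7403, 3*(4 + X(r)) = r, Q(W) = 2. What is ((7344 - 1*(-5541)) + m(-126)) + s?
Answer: -3689 + 1260*I*√14 ≈ -3689.0 + 4714.5*I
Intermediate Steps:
X(r) = -4 + r/3
s = -16994
m(K) = -10*K/3 - 10*K^(3/2)/3 (m(K) = (-4 + (⅓)*2)*(K + K*√K) = (-4 + ⅔)*(K + K^(3/2)) = -10*(K + K^(3/2))/3 = -10*K/3 - 10*K^(3/2)/3)
((7344 - 1*(-5541)) + m(-126)) + s = ((7344 - 1*(-5541)) + (-10/3*(-126) - (-1260)*I*√14)) - 16994 = ((7344 + 5541) + (420 - (-1260)*I*√14)) - 16994 = (12885 + (420 + 1260*I*√14)) - 16994 = (13305 + 1260*I*√14) - 16994 = -3689 + 1260*I*√14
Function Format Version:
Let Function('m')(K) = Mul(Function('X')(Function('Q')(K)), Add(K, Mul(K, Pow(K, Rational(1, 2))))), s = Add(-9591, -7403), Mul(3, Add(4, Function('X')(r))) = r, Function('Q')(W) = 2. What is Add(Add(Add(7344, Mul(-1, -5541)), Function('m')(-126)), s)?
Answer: Add(-3689, Mul(1260, I, Pow(14, Rational(1, 2)))) ≈ Add(-3689.0, Mul(4714.5, I))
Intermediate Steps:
Function('X')(r) = Add(-4, Mul(Rational(1, 3), r))
s = -16994
Function('m')(K) = Add(Mul(Rational(-10, 3), K), Mul(Rational(-10, 3), Pow(K, Rational(3, 2)))) (Function('m')(K) = Mul(Add(-4, Mul(Rational(1, 3), 2)), Add(K, Mul(K, Pow(K, Rational(1, 2))))) = Mul(Add(-4, Rational(2, 3)), Add(K, Pow(K, Rational(3, 2)))) = Mul(Rational(-10, 3), Add(K, Pow(K, Rational(3, 2)))) = Add(Mul(Rational(-10, 3), K), Mul(Rational(-10, 3), Pow(K, Rational(3, 2)))))
Add(Add(Add(7344, Mul(-1, -5541)), Function('m')(-126)), s) = Add(Add(Add(7344, Mul(-1, -5541)), Add(Mul(Rational(-10, 3), -126), Mul(Rational(-10, 3), Pow(-126, Rational(3, 2))))), -16994) = Add(Add(Add(7344, 5541), Add(420, Mul(Rational(-10, 3), Mul(-378, I, Pow(14, Rational(1, 2)))))), -16994) = Add(Add(12885, Add(420, Mul(1260, I, Pow(14, Rational(1, 2))))), -16994) = Add(Add(13305, Mul(1260, I, Pow(14, Rational(1, 2)))), -16994) = Add(-3689, Mul(1260, I, Pow(14, Rational(1, 2))))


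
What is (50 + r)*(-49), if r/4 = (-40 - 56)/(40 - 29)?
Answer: -8134/11 ≈ -739.45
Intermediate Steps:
r = -384/11 (r = 4*((-40 - 56)/(40 - 29)) = 4*(-96/11) = -384/11 ≈ -34.909)
(50 + r)*(-49) = (50 - 384/11)*(-49) = (166/11)*(-49) = -8134/11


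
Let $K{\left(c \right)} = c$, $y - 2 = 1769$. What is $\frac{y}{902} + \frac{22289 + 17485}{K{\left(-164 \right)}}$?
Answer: $- \frac{9863}{41} \approx -240.56$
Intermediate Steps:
$y = 1771$ ($y = 2 + 1769 = 1771$)
$\frac{y}{902} + \frac{22289 + 17485}{K{\left(-164 \right)}} = \frac{1771}{902} + \frac{22289 + 17485}{-164} = 1771 \cdot \frac{1}{902} + 39774 \left(- \frac{1}{164}\right) = \frac{161}{82} - \frac{19887}{82} = - \frac{9863}{41}$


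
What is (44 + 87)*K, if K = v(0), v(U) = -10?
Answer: -1310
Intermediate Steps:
K = -10
(44 + 87)*K = (44 + 87)*(-10) = 131*(-10) = -1310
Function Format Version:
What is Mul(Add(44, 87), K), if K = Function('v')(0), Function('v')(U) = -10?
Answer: -1310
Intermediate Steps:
K = -10
Mul(Add(44, 87), K) = Mul(Add(44, 87), -10) = Mul(131, -10) = -1310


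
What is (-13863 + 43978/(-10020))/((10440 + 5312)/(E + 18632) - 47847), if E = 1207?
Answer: 459442268447/1585198871270 ≈ 0.28983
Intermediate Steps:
(-13863 + 43978/(-10020))/((10440 + 5312)/(E + 18632) - 47847) = (-13863 + 43978/(-10020))/((10440 + 5312)/(1207 + 18632) - 47847) = (-13863 + 43978*(-1/10020))/(15752/19839 - 47847) = (-13863 - 21989/5010)/(15752*(1/19839) - 47847) = -69475619/(5010*(15752/19839 - 47847)) = -69475619/(5010*(-949220881/19839)) = -69475619/5010*(-19839/949220881) = 459442268447/1585198871270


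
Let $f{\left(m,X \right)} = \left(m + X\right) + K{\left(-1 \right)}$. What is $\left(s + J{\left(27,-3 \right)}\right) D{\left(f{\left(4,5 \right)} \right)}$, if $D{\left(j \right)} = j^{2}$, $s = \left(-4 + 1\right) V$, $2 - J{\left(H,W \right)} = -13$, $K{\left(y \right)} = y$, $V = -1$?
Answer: $1152$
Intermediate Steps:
$J{\left(H,W \right)} = 15$ ($J{\left(H,W \right)} = 2 - -13 = 2 + 13 = 15$)
$f{\left(m,X \right)} = -1 + X + m$ ($f{\left(m,X \right)} = \left(m + X\right) - 1 = \left(X + m\right) - 1 = -1 + X + m$)
$s = 3$ ($s = \left(-4 + 1\right) \left(-1\right) = \left(-3\right) \left(-1\right) = 3$)
$\left(s + J{\left(27,-3 \right)}\right) D{\left(f{\left(4,5 \right)} \right)} = \left(3 + 15\right) \left(-1 + 5 + 4\right)^{2} = 18 \cdot 8^{2} = 18 \cdot 64 = 1152$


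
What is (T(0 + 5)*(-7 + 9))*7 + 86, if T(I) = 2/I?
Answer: 458/5 ≈ 91.600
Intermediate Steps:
(T(0 + 5)*(-7 + 9))*7 + 86 = ((2/(0 + 5))*(-7 + 9))*7 + 86 = ((2/5)*2)*7 + 86 = (4/5)*7 + 86 = 28/5 + 86 = 458/5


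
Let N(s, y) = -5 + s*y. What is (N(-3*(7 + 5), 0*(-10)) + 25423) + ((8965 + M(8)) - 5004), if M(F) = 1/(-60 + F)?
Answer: 1527707/52 ≈ 29379.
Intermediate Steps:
(N(-3*(7 + 5), 0*(-10)) + 25423) + ((8965 + M(8)) - 5004) = ((-5 + (-3*(7 + 5))*(0*(-10))) + 25423) + ((8965 + 1/(-60 + 8)) - 5004) = ((-5 - 3*12*0) + 25423) + ((8965 + 1/(-52)) - 5004) = ((-5 - 36*0) + 25423) + ((8965 - 1/52) - 5004) = ((-5 + 0) + 25423) + (466179/52 - 5004) = (-5 + 25423) + 205971/52 = 25418 + 205971/52 = 1527707/52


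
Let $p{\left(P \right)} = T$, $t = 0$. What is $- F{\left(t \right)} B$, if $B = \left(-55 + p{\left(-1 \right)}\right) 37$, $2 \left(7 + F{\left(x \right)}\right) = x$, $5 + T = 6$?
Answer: $-13986$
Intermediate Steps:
$T = 1$ ($T = -5 + 6 = 1$)
$p{\left(P \right)} = 1$
$F{\left(x \right)} = -7 + \frac{x}{2}$
$B = -1998$ ($B = \left(-55 + 1\right) 37 = \left(-54\right) 37 = -1998$)
$- F{\left(t \right)} B = - (-7 + \frac{1}{2} \cdot 0) \left(-1998\right) = - (-7 + 0) \left(-1998\right) = \left(-1\right) \left(-7\right) \left(-1998\right) = 7 \left(-1998\right) = -13986$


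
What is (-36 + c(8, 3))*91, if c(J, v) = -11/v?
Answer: -10829/3 ≈ -3609.7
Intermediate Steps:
(-36 + c(8, 3))*91 = (-36 - 11/3)*91 = -119/3*91 = -10829/3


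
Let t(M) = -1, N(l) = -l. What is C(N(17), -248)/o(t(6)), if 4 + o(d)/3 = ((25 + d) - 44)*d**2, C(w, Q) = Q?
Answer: 31/9 ≈ 3.4444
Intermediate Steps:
o(d) = -12 + 3*d**2*(-19 + d) (o(d) = -12 + 3*(((25 + d) - 44)*d**2) = -12 + 3*((-19 + d)*d**2) = -12 + 3*(d**2*(-19 + d)) = -12 + 3*d**2*(-19 + d))
C(N(17), -248)/o(t(6)) = -248/(-12 - 57*(-1)**2 + 3*(-1)**3) = -248/(-12 - 57*1 + 3*(-1)) = -248/(-12 - 57 - 3) = -248/(-72) = -248*(-1/72) = 31/9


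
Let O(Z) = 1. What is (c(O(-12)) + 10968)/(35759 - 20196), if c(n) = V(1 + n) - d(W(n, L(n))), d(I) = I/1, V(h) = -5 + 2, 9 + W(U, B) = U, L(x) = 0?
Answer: 10973/15563 ≈ 0.70507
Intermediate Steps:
W(U, B) = -9 + U
V(h) = -3
d(I) = I (d(I) = I*1 = I)
c(n) = 6 - n (c(n) = -3 - (-9 + n) = -3 + (9 - n) = 6 - n)
(c(O(-12)) + 10968)/(35759 - 20196) = ((6 - 1*1) + 10968)/(35759 - 20196) = ((6 - 1) + 10968)/15563 = (5 + 10968)*(1/15563) = 10973*(1/15563) = 10973/15563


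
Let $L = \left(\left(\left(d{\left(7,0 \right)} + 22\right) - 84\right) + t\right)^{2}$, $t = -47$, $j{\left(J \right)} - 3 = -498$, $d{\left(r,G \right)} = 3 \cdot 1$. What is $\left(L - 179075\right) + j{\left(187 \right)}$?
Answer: $-168334$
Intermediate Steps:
$d{\left(r,G \right)} = 3$
$j{\left(J \right)} = -495$ ($j{\left(J \right)} = 3 - 498 = -495$)
$L = 11236$ ($L = \left(\left(\left(3 + 22\right) - 84\right) - 47\right)^{2} = \left(\left(25 - 84\right) - 47\right)^{2} = \left(-59 - 47\right)^{2} = \left(-106\right)^{2} = 11236$)
$\left(L - 179075\right) + j{\left(187 \right)} = \left(11236 - 179075\right) - 495 = -167839 - 495 = -168334$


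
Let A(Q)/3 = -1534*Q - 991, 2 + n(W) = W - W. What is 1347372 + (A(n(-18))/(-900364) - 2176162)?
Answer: -24071376961/29044 ≈ -8.2879e+5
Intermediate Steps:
n(W) = -2 (n(W) = -2 + (W - W) = -2 + 0 = -2)
A(Q) = -2973 - 4602*Q (A(Q) = 3*(-1534*Q - 991) = 3*(-991 - 1534*Q) = -2973 - 4602*Q)
1347372 + (A(n(-18))/(-900364) - 2176162) = 1347372 + ((-2973 - 4602*(-2))/(-900364) - 2176162) = 1347372 + ((-2973 + 9204)*(-1/900364) - 2176162) = 1347372 + (6231*(-1/900364) - 2176162) = 1347372 + (-201/29044 - 2176162) = 1347372 - 63204449329/29044 = -24071376961/29044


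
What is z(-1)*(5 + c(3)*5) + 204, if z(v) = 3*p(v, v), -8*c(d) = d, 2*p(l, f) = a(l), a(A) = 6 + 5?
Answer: 4089/16 ≈ 255.56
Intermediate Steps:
a(A) = 11
p(l, f) = 11/2 (p(l, f) = (½)*11 = 11/2)
c(d) = -d/8
z(v) = 33/2 (z(v) = 3*(11/2) = 33/2)
z(-1)*(5 + c(3)*5) + 204 = 33*(5 - ⅛*3*5)/2 + 204 = 33*(5 - 3/8*5)/2 + 204 = 33*(5 - 15/8)/2 + 204 = (33/2)*(25/8) + 204 = 825/16 + 204 = 4089/16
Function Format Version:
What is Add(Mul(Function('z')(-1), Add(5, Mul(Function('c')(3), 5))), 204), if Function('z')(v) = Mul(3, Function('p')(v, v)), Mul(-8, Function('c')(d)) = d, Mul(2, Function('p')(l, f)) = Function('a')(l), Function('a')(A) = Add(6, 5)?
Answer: Rational(4089, 16) ≈ 255.56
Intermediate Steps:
Function('a')(A) = 11
Function('p')(l, f) = Rational(11, 2) (Function('p')(l, f) = Mul(Rational(1, 2), 11) = Rational(11, 2))
Function('c')(d) = Mul(Rational(-1, 8), d)
Function('z')(v) = Rational(33, 2) (Function('z')(v) = Mul(3, Rational(11, 2)) = Rational(33, 2))
Add(Mul(Function('z')(-1), Add(5, Mul(Function('c')(3), 5))), 204) = Add(Mul(Rational(33, 2), Add(5, Mul(Mul(Rational(-1, 8), 3), 5))), 204) = Add(Mul(Rational(33, 2), Add(5, Mul(Rational(-3, 8), 5))), 204) = Add(Mul(Rational(33, 2), Add(5, Rational(-15, 8))), 204) = Add(Mul(Rational(33, 2), Rational(25, 8)), 204) = Add(Rational(825, 16), 204) = Rational(4089, 16)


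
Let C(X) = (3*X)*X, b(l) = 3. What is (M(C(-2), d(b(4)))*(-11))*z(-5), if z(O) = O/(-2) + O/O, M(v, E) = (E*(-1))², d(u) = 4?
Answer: -616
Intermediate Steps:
C(X) = 3*X²
M(v, E) = E² (M(v, E) = (-E)² = E²)
z(O) = 1 - O/2 (z(O) = O*(-½) + 1 = -O/2 + 1 = 1 - O/2)
(M(C(-2), d(b(4)))*(-11))*z(-5) = (4²*(-11))*(1 - ½*(-5)) = (16*(-11))*(1 + 5/2) = -176*7/2 = -616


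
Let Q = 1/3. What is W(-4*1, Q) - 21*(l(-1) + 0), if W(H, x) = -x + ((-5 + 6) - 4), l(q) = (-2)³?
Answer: 494/3 ≈ 164.67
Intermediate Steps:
l(q) = -8
Q = ⅓ ≈ 0.33333
W(H, x) = -3 - x (W(H, x) = -x + (1 - 4) = -x - 3 = -3 - x)
W(-4*1, Q) - 21*(l(-1) + 0) = (-3 - 1*⅓) - 21*(-8 + 0) = (-3 - ⅓) - 21*(-8) = -10/3 + 168 = 494/3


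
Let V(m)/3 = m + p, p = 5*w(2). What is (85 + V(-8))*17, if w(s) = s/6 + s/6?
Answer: 1207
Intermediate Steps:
w(s) = s/3 (w(s) = s*(1/6) + s*(1/6) = s/6 + s/6 = s/3)
p = 10/3 (p = 5*((1/3)*2) = 5*(2/3) = 10/3 ≈ 3.3333)
V(m) = 10 + 3*m (V(m) = 3*(m + 10/3) = 3*(10/3 + m) = 10 + 3*m)
(85 + V(-8))*17 = (85 + (10 + 3*(-8)))*17 = (85 + (10 - 24))*17 = (85 - 14)*17 = 71*17 = 1207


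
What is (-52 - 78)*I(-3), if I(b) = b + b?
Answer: 780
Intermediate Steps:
I(b) = 2*b
(-52 - 78)*I(-3) = (-52 - 78)*(2*(-3)) = -130*(-6) = 780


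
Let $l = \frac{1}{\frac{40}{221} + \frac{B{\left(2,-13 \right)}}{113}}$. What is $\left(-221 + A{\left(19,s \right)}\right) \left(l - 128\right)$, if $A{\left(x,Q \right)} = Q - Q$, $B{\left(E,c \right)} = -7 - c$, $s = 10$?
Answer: $\frac{159852615}{5846} \approx 27344.0$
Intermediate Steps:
$A{\left(x,Q \right)} = 0$
$l = \frac{24973}{5846}$ ($l = \frac{1}{\frac{40}{221} + \frac{-7 - -13}{113}} = \frac{1}{40 \cdot \frac{1}{221} + \left(-7 + 13\right) \frac{1}{113}} = \frac{1}{\frac{40}{221} + 6 \cdot \frac{1}{113}} = \frac{1}{\frac{40}{221} + \frac{6}{113}} = \frac{1}{\frac{5846}{24973}} = \frac{24973}{5846} \approx 4.2718$)
$\left(-221 + A{\left(19,s \right)}\right) \left(l - 128\right) = \left(-221 + 0\right) \left(\frac{24973}{5846} - 128\right) = \left(-221\right) \left(- \frac{723315}{5846}\right) = \frac{159852615}{5846}$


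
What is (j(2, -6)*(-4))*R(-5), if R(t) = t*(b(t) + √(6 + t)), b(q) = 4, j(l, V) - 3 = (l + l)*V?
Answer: -2100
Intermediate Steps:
j(l, V) = 3 + 2*V*l (j(l, V) = 3 + (l + l)*V = 3 + (2*l)*V = 3 + 2*V*l)
R(t) = t*(4 + √(6 + t))
(j(2, -6)*(-4))*R(-5) = ((3 + 2*(-6)*2)*(-4))*(-5*(4 + √(6 - 5))) = ((3 - 24)*(-4))*(-5*(4 + √1)) = (-21*(-4))*(-5*(4 + 1)) = 84*(-5*5) = 84*(-25) = -2100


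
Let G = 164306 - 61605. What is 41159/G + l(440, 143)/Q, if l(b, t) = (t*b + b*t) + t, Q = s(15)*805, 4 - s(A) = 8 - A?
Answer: 1209367548/82674305 ≈ 14.628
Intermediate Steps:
s(A) = -4 + A (s(A) = 4 - (8 - A) = 4 + (-8 + A) = -4 + A)
Q = 8855 (Q = (-4 + 15)*805 = 11*805 = 8855)
G = 102701
l(b, t) = t + 2*b*t (l(b, t) = (b*t + b*t) + t = 2*b*t + t = t + 2*b*t)
41159/G + l(440, 143)/Q = 41159/102701 + (143*(1 + 2*440))/8855 = 41159*(1/102701) + (143*(1 + 880))*(1/8855) = 41159/102701 + (143*881)*(1/8855) = 41159/102701 + 125983*(1/8855) = 41159/102701 + 11453/805 = 1209367548/82674305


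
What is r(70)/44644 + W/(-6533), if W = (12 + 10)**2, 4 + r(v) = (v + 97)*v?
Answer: 27368471/145829626 ≈ 0.18767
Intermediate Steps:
r(v) = -4 + v*(97 + v) (r(v) = -4 + (v + 97)*v = -4 + (97 + v)*v = -4 + v*(97 + v))
W = 484 (W = 22**2 = 484)
r(70)/44644 + W/(-6533) = (-4 + 70**2 + 97*70)/44644 + 484/(-6533) = (-4 + 4900 + 6790)*(1/44644) + 484*(-1/6533) = 11686*(1/44644) - 484/6533 = 5843/22322 - 484/6533 = 27368471/145829626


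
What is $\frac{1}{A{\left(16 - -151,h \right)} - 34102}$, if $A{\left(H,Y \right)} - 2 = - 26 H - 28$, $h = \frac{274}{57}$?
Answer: $- \frac{1}{38470} \approx -2.5994 \cdot 10^{-5}$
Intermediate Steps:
$h = \frac{274}{57}$ ($h = 274 \cdot \frac{1}{57} = \frac{274}{57} \approx 4.807$)
$A{\left(H,Y \right)} = -26 - 26 H$ ($A{\left(H,Y \right)} = 2 - \left(28 + 26 H\right) = -26 - 26 H$)
$\frac{1}{A{\left(16 - -151,h \right)} - 34102} = \frac{1}{\left(-26 - 26 \left(16 - -151\right)\right) - 34102} = \frac{1}{\left(-26 - 26 \left(16 + 151\right)\right) - 34102} = \frac{1}{\left(-26 - 4342\right) - 34102} = \frac{1}{-4368 - 34102} = \frac{1}{-38470} = - \frac{1}{38470}$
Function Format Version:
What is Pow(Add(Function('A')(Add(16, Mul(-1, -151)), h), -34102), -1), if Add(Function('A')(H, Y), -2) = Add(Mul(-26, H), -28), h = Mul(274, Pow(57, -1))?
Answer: Rational(-1, 38470) ≈ -2.5994e-5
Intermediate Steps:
h = Rational(274, 57) (h = Mul(274, Rational(1, 57)) = Rational(274, 57) ≈ 4.8070)
Function('A')(H, Y) = Add(-26, Mul(-26, H)) (Function('A')(H, Y) = Add(2, Add(Mul(-26, H), -28)) = Add(2, Add(-28, Mul(-26, H))) = Add(-26, Mul(-26, H)))
Pow(Add(Function('A')(Add(16, Mul(-1, -151)), h), -34102), -1) = Pow(Add(Add(-26, Mul(-26, Add(16, Mul(-1, -151)))), -34102), -1) = Pow(Add(Add(-26, Mul(-26, Add(16, 151))), -34102), -1) = Pow(Add(Add(-26, Mul(-26, 167)), -34102), -1) = Pow(Add(Add(-26, -4342), -34102), -1) = Pow(Add(-4368, -34102), -1) = Pow(-38470, -1) = Rational(-1, 38470)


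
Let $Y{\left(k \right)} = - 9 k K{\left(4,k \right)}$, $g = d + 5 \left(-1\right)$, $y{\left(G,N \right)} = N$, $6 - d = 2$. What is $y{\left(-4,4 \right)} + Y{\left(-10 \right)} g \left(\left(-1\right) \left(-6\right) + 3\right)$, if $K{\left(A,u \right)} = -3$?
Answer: $2434$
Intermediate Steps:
$d = 4$ ($d = 6 - 2 = 4$)
$g = -1$ ($g = 4 + 5 \left(-1\right) = 4 - 5 = -1$)
$Y{\left(k \right)} = 27 k$ ($Y{\left(k \right)} = - 9 k \left(-3\right) = 27 k$)
$y{\left(-4,4 \right)} + Y{\left(-10 \right)} g \left(\left(-1\right) \left(-6\right) + 3\right) = 4 + 27 \left(-10\right) \left(- (\left(-1\right) \left(-6\right) + 3)\right) = 4 - 270 \left(- (6 + 3)\right) = 4 - 270 \left(\left(-1\right) 9\right) = 4 - -2430 = 4 + 2430 = 2434$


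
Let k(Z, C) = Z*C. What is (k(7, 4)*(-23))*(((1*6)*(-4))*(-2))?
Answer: -30912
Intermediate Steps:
k(Z, C) = C*Z
(k(7, 4)*(-23))*(((1*6)*(-4))*(-2)) = ((4*7)*(-23))*(((1*6)*(-4))*(-2)) = (28*(-23))*((6*(-4))*(-2)) = -(-15456)*(-2) = -644*48 = -30912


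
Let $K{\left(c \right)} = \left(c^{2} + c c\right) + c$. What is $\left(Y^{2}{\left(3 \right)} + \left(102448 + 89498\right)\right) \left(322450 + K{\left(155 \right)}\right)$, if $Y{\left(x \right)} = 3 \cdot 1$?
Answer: $71149080525$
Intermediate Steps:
$Y{\left(x \right)} = 3$
$K{\left(c \right)} = c + 2 c^{2}$ ($K{\left(c \right)} = \left(c^{2} + c^{2}\right) + c = 2 c^{2} + c = c + 2 c^{2}$)
$\left(Y^{2}{\left(3 \right)} + \left(102448 + 89498\right)\right) \left(322450 + K{\left(155 \right)}\right) = \left(3^{2} + \left(102448 + 89498\right)\right) \left(322450 + 155 \left(1 + 2 \cdot 155\right)\right) = \left(9 + 191946\right) \left(322450 + 155 \left(1 + 310\right)\right) = 191955 \left(322450 + 155 \cdot 311\right) = 191955 \left(322450 + 48205\right) = 191955 \cdot 370655 = 71149080525$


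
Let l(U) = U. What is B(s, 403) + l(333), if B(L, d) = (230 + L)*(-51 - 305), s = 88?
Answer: -112875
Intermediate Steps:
B(L, d) = -81880 - 356*L (B(L, d) = (230 + L)*(-356) = -81880 - 356*L)
B(s, 403) + l(333) = (-81880 - 356*88) + 333 = (-81880 - 31328) + 333 = -113208 + 333 = -112875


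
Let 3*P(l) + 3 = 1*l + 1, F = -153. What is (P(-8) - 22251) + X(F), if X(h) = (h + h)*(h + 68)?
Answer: 11267/3 ≈ 3755.7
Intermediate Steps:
X(h) = 2*h*(68 + h) (X(h) = (2*h)*(68 + h) = 2*h*(68 + h))
P(l) = -⅔ + l/3 (P(l) = -1 + (1*l + 1)/3 = -1 + (l + 1)/3 = -1 + (1 + l)/3 = -1 + (⅓ + l/3) = -⅔ + l/3)
(P(-8) - 22251) + X(F) = ((-⅔ + (⅓)*(-8)) - 22251) + 2*(-153)*(68 - 153) = ((-⅔ - 8/3) - 22251) + 2*(-153)*(-85) = (-10/3 - 22251) + 26010 = -66763/3 + 26010 = 11267/3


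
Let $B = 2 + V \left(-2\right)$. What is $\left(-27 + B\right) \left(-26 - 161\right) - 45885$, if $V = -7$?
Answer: $-43828$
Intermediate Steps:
$B = 16$ ($B = 2 - -14 = 2 + 14 = 16$)
$\left(-27 + B\right) \left(-26 - 161\right) - 45885 = \left(-27 + 16\right) \left(-26 - 161\right) - 45885 = \left(-11\right) \left(-187\right) - 45885 = 2057 - 45885 = -43828$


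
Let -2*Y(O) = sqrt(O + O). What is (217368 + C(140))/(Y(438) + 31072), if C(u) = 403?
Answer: 6766580512/965468965 + 217771*sqrt(219)/965468965 ≈ 7.0119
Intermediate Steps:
Y(O) = -sqrt(2)*sqrt(O)/2 (Y(O) = -sqrt(O + O)/2 = -sqrt(2)*sqrt(O)/2)
(217368 + C(140))/(Y(438) + 31072) = (217368 + 403)/(-sqrt(2)*sqrt(438)/2 + 31072) = 217771/(-sqrt(219) + 31072) = 217771/(31072 - sqrt(219))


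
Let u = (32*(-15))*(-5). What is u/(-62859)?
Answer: -800/20953 ≈ -0.038181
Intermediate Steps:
u = 2400 (u = -480*(-5) = 2400)
u/(-62859) = 2400/(-62859) = 2400*(-1/62859) = -800/20953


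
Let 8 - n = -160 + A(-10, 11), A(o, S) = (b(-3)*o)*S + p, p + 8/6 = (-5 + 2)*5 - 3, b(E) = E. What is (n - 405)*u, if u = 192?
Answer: -105152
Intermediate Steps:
p = -58/3 (p = -4/3 + ((-5 + 2)*5 - 3) = -4/3 + (-3*5 - 3) = -4/3 + (-15 - 3) = -4/3 - 18 = -58/3 ≈ -19.333)
A(o, S) = -58/3 - 3*S*o (A(o, S) = (-3*o)*S - 58/3 = -3*S*o - 58/3 = -58/3 - 3*S*o)
n = -428/3 (n = 8 - (-160 + (-58/3 - 3*11*(-10))) = 8 - (-160 + (-58/3 + 330)) = 8 - (-160 + 932/3) = 8 - 1*452/3 = 8 - 452/3 = -428/3 ≈ -142.67)
(n - 405)*u = (-428/3 - 405)*192 = -1643/3*192 = -105152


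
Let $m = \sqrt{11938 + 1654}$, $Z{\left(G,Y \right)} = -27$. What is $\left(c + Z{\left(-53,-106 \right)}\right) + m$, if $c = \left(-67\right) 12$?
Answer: $-831 + 2 \sqrt{3398} \approx -714.42$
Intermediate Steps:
$c = -804$
$m = 2 \sqrt{3398}$ ($m = \sqrt{13592} = 2 \sqrt{3398} \approx 116.58$)
$\left(c + Z{\left(-53,-106 \right)}\right) + m = \left(-804 - 27\right) + 2 \sqrt{3398} = -831 + 2 \sqrt{3398}$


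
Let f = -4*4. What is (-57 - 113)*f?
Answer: 2720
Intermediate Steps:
f = -16
(-57 - 113)*f = (-57 - 113)*(-16) = -170*(-16) = 2720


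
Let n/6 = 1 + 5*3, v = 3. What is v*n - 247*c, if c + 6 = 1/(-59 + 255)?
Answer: 346673/196 ≈ 1768.7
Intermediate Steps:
n = 96 (n = 6*(1 + 5*3) = 6*(1 + 15) = 6*16 = 96)
c = -1175/196 (c = -6 + 1/(-59 + 255) = -6 + 1/196 = -1175/196 ≈ -5.9949)
v*n - 247*c = 3*96 - 247*(-1175/196) = 288 + 290225/196 = 346673/196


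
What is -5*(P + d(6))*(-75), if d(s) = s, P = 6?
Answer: 4500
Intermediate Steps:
-5*(P + d(6))*(-75) = -5*(6 + 6)*(-75) = -5*12*(-75) = -60*(-75) = 4500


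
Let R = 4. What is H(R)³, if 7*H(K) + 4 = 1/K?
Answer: -3375/21952 ≈ -0.15374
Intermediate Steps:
H(K) = -4/7 + 1/(7*K) (H(K) = -4/7 + (1/K)/7 = -4/7 + 1/(7*K))
H(R)³ = ((⅐)*(1 - 4*4)/4)³ = ((⅐)*(¼)*(1 - 16))³ = ((⅐)*(¼)*(-15))³ = (-15/28)³ = -3375/21952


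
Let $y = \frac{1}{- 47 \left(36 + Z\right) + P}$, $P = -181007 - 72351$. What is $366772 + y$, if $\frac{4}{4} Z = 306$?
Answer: $\frac{98820113503}{269432} \approx 3.6677 \cdot 10^{5}$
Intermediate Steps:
$Z = 306$
$P = -253358$ ($P = -181007 - 72351 = -253358$)
$y = - \frac{1}{269432}$ ($y = \frac{1}{- 47 \left(36 + 306\right) - 253358} = \frac{1}{\left(-47\right) 342 - 253358} = \frac{1}{-16074 - 253358} = \frac{1}{-269432} = - \frac{1}{269432} \approx -3.7115 \cdot 10^{-6}$)
$366772 + y = 366772 - \frac{1}{269432} = \frac{98820113503}{269432}$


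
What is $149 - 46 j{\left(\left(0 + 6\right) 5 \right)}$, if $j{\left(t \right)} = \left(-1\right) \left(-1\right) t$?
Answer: $-1231$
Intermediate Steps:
$j{\left(t \right)} = t$ ($j{\left(t \right)} = 1 t = t$)
$149 - 46 j{\left(\left(0 + 6\right) 5 \right)} = 149 - 46 \left(0 + 6\right) 5 = 149 - 46 \cdot 6 \cdot 5 = 149 - 1380 = -1231$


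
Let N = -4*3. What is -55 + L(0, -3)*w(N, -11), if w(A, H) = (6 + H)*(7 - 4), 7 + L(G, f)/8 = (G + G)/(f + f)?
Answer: 785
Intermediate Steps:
L(G, f) = -56 + 8*G/f (L(G, f) = -56 + 8*((G + G)/(f + f)) = -56 + 8*((2*G)/((2*f))) = -56 + 8*((2*G)*(1/(2*f))) = -56 + 8*(G/f) = -56 + 8*G/f)
N = -12
w(A, H) = 18 + 3*H (w(A, H) = (6 + H)*3 = 18 + 3*H)
-55 + L(0, -3)*w(N, -11) = -55 + (-56 + 8*0/(-3))*(18 + 3*(-11)) = -55 + (-56 + 8*0*(-1/3))*(18 - 33) = -55 + (-56 + 0)*(-15) = -55 - 56*(-15) = -55 + 840 = 785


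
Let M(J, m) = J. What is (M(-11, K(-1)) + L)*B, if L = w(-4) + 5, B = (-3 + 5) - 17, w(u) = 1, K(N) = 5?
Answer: 75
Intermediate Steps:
B = -15 (B = 2 - 17 = -15)
L = 6 (L = 1 + 5 = 6)
(M(-11, K(-1)) + L)*B = (-11 + 6)*(-15) = -5*(-15) = 75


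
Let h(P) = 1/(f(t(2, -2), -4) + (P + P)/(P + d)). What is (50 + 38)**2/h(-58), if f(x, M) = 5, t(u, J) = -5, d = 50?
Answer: 151008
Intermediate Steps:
h(P) = 1/(5 + 2*P/(50 + P)) (h(P) = 1/(5 + (P + P)/(P + 50)) = 1/(5 + (2*P)/(50 + P)) = 1/(5 + 2*P/(50 + P)))
(50 + 38)**2/h(-58) = (50 + 38)**2/(((50 - 58)/(250 + 7*(-58)))) = 88**2/((-8/(250 - 406))) = 7744/((-8/(-156))) = 7744/((-1/156*(-8))) = 7744/(2/39) = 7744*(39/2) = 151008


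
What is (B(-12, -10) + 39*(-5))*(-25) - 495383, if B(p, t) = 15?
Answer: -490883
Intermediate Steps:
(B(-12, -10) + 39*(-5))*(-25) - 495383 = (15 + 39*(-5))*(-25) - 495383 = (15 - 195)*(-25) - 495383 = -180*(-25) - 495383 = 4500 - 495383 = -490883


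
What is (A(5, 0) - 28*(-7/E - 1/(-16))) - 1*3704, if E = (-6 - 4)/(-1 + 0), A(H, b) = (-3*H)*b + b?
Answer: -73723/20 ≈ -3686.1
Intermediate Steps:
A(H, b) = b - 3*H*b (A(H, b) = -3*H*b + b = b - 3*H*b)
E = 10 (E = -10/(-1) = -10*(-1) = 10)
(A(5, 0) - 28*(-7/E - 1/(-16))) - 1*3704 = (0*(1 - 3*5) - 28*(-7/10 - 1/(-16))) - 1*3704 = (0*(1 - 15) - 28*(-7*⅒ - 1*(-1/16))) - 3704 = (0*(-14) - 28*(-7/10 + 1/16)) - 3704 = (0 - 28*(-51/80)) - 3704 = (0 + 357/20) - 3704 = 357/20 - 3704 = -73723/20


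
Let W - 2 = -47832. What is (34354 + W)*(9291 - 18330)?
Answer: 121809564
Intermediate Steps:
W = -47830 (W = 2 - 47832 = -47830)
(34354 + W)*(9291 - 18330) = (34354 - 47830)*(9291 - 18330) = -13476*(-9039) = 121809564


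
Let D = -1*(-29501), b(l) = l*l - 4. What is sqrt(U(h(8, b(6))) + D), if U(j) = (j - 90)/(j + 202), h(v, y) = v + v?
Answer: 2*sqrt(87624337)/109 ≈ 171.76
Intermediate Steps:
b(l) = -4 + l**2 (b(l) = l**2 - 4 = -4 + l**2)
h(v, y) = 2*v
U(j) = (-90 + j)/(202 + j)
D = 29501
sqrt(U(h(8, b(6))) + D) = sqrt((-90 + 2*8)/(202 + 2*8) + 29501) = sqrt((-90 + 16)/(202 + 16) + 29501) = sqrt(-74/218 + 29501) = sqrt((1/218)*(-74) + 29501) = sqrt(-37/109 + 29501) = sqrt(3215572/109) = 2*sqrt(87624337)/109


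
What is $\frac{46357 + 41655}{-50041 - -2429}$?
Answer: $- \frac{22003}{11903} \approx -1.8485$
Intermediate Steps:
$\frac{46357 + 41655}{-50041 - -2429} = \frac{88012}{-50041 + \left(-13646 + 16075\right)} = \frac{88012}{-50041 + 2429} = \frac{88012}{-47612} = 88012 \left(- \frac{1}{47612}\right) = - \frac{22003}{11903}$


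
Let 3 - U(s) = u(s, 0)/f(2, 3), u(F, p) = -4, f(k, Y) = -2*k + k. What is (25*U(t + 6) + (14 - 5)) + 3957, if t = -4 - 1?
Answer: 3991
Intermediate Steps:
t = -5
f(k, Y) = -k
U(s) = 1 (U(s) = 3 - (-4)/((-1*2)) = 3 - (-4)/(-2) = 3 - (-4)*(-1)/2 = 3 - 1*2 = 3 - 2 = 1)
(25*U(t + 6) + (14 - 5)) + 3957 = (25*1 + (14 - 5)) + 3957 = (25 + 9) + 3957 = 34 + 3957 = 3991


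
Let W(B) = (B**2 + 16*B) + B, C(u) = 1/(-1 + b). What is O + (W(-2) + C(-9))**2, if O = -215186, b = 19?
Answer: -69429743/324 ≈ -2.1429e+5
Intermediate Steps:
C(u) = 1/18 (C(u) = 1/(-1 + 19) = 1/18)
W(B) = B**2 + 17*B
O + (W(-2) + C(-9))**2 = -215186 + (-2*(17 - 2) + 1/18)**2 = -215186 + (-2*15 + 1/18)**2 = -215186 + (-30 + 1/18)**2 = -215186 + (-539/18)**2 = -215186 + 290521/324 = -69429743/324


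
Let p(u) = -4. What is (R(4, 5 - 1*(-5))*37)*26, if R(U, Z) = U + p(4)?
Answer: 0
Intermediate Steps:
R(U, Z) = -4 + U (R(U, Z) = U - 4 = -4 + U)
(R(4, 5 - 1*(-5))*37)*26 = ((-4 + 4)*37)*26 = (0*37)*26 = 0*26 = 0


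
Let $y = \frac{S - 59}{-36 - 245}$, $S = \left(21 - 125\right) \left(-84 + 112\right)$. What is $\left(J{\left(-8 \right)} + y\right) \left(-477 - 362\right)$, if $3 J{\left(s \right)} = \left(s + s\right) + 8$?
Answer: $- \frac{5591935}{843} \approx -6633.4$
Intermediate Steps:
$J{\left(s \right)} = \frac{8}{3} + \frac{2 s}{3}$ ($J{\left(s \right)} = \frac{\left(s + s\right) + 8}{3} = \frac{2 s + 8}{3} = \frac{8 + 2 s}{3} = \frac{8}{3} + \frac{2 s}{3}$)
$S = -2912$ ($S = \left(-104\right) 28 = -2912$)
$y = \frac{2971}{281}$ ($y = \frac{-2912 - 59}{-36 - 245} = - \frac{2971}{-281} = \left(-2971\right) \left(- \frac{1}{281}\right) = \frac{2971}{281} \approx 10.573$)
$\left(J{\left(-8 \right)} + y\right) \left(-477 - 362\right) = \left(\left(\frac{8}{3} + \frac{2}{3} \left(-8\right)\right) + \frac{2971}{281}\right) \left(-477 - 362\right) = \left(\left(\frac{8}{3} - \frac{16}{3}\right) + \frac{2971}{281}\right) \left(-839\right) = \left(- \frac{8}{3} + \frac{2971}{281}\right) \left(-839\right) = \frac{6665}{843} \left(-839\right) = - \frac{5591935}{843}$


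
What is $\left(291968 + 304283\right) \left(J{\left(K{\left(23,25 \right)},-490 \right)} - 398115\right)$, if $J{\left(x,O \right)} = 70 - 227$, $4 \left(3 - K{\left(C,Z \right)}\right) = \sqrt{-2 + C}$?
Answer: $-237470078272$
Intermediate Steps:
$K{\left(C,Z \right)} = 3 - \frac{\sqrt{-2 + C}}{4}$
$J{\left(x,O \right)} = -157$ ($J{\left(x,O \right)} = 70 - 227 = -157$)
$\left(291968 + 304283\right) \left(J{\left(K{\left(23,25 \right)},-490 \right)} - 398115\right) = \left(291968 + 304283\right) \left(-157 - 398115\right) = 596251 \left(-398272\right) = -237470078272$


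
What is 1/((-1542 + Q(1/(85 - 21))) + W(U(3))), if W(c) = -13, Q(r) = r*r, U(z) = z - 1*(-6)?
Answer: -4096/6369279 ≈ -0.00064309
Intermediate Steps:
U(z) = 6 + z (U(z) = z + 6 = 6 + z)
Q(r) = r²
1/((-1542 + Q(1/(85 - 21))) + W(U(3))) = 1/((-1542 + (1/(85 - 21))²) - 13) = 1/((-1542 + (1/64)²) - 13) = 1/((-1542 + 1/4096) - 13) = 1/(-6316031/4096 - 13) = 1/(-6369279/4096) = -4096/6369279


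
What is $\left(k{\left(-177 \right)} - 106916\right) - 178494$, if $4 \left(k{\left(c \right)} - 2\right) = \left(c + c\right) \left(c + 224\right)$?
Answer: $- \frac{579135}{2} \approx -2.8957 \cdot 10^{5}$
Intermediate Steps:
$k{\left(c \right)} = 2 + \frac{c \left(224 + c\right)}{2}$ ($k{\left(c \right)} = 2 + \frac{\left(c + c\right) \left(c + 224\right)}{4} = 2 + \frac{2 c \left(224 + c\right)}{4} = 2 + \frac{c \left(224 + c\right)}{2}$)
$\left(k{\left(-177 \right)} - 106916\right) - 178494 = \left(\left(2 + \frac{\left(-177\right)^{2}}{2} + 112 \left(-177\right)\right) - 106916\right) - 178494 = \left(\left(2 + \frac{1}{2} \cdot 31329 - 19824\right) - 106916\right) - 178494 = \left(\left(2 + \frac{31329}{2} - 19824\right) - 106916\right) - 178494 = \left(- \frac{8315}{2} - 106916\right) - 178494 = - \frac{222147}{2} - 178494 = - \frac{579135}{2}$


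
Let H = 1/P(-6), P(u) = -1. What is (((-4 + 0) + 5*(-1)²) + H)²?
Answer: 0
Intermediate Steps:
H = -1 (H = 1/(-1) = -1)
(((-4 + 0) + 5*(-1)²) + H)² = (((-4 + 0) + 5*(-1)²) - 1)² = ((-4 + 5*1) - 1)² = ((-4 + 5) - 1)² = (1 - 1)² = 0² = 0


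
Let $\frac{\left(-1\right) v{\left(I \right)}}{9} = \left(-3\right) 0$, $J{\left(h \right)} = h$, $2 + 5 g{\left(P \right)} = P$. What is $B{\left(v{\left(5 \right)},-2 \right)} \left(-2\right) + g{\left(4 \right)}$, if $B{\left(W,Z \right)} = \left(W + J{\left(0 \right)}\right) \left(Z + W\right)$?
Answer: $\frac{2}{5} \approx 0.4$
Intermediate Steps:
$g{\left(P \right)} = - \frac{2}{5} + \frac{P}{5}$
$v{\left(I \right)} = 0$ ($v{\left(I \right)} = - 9 \left(\left(-3\right) 0\right) = \left(-9\right) 0 = 0$)
$B{\left(W,Z \right)} = W \left(W + Z\right)$ ($B{\left(W,Z \right)} = \left(W + 0\right) \left(Z + W\right) = W \left(W + Z\right)$)
$B{\left(v{\left(5 \right)},-2 \right)} \left(-2\right) + g{\left(4 \right)} = 0 \left(0 - 2\right) \left(-2\right) + \left(- \frac{2}{5} + \frac{1}{5} \cdot 4\right) = 0 \left(-2\right) \left(-2\right) + \left(- \frac{2}{5} + \frac{4}{5}\right) = 0 \left(-2\right) + \frac{2}{5} = 0 + \frac{2}{5} = \frac{2}{5}$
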